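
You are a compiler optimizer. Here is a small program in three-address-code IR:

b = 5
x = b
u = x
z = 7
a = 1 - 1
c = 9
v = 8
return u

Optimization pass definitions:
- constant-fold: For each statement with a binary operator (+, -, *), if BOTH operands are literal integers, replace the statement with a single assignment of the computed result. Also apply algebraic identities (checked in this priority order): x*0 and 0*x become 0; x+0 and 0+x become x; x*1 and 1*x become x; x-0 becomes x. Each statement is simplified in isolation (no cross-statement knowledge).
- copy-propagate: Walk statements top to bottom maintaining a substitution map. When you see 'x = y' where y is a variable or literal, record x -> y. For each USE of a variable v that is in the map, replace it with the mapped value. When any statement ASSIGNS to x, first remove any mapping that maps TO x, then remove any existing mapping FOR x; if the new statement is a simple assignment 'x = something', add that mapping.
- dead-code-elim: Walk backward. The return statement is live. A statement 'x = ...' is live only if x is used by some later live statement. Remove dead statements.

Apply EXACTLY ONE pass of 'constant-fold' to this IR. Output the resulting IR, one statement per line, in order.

Applying constant-fold statement-by-statement:
  [1] b = 5  (unchanged)
  [2] x = b  (unchanged)
  [3] u = x  (unchanged)
  [4] z = 7  (unchanged)
  [5] a = 1 - 1  -> a = 0
  [6] c = 9  (unchanged)
  [7] v = 8  (unchanged)
  [8] return u  (unchanged)
Result (8 stmts):
  b = 5
  x = b
  u = x
  z = 7
  a = 0
  c = 9
  v = 8
  return u

Answer: b = 5
x = b
u = x
z = 7
a = 0
c = 9
v = 8
return u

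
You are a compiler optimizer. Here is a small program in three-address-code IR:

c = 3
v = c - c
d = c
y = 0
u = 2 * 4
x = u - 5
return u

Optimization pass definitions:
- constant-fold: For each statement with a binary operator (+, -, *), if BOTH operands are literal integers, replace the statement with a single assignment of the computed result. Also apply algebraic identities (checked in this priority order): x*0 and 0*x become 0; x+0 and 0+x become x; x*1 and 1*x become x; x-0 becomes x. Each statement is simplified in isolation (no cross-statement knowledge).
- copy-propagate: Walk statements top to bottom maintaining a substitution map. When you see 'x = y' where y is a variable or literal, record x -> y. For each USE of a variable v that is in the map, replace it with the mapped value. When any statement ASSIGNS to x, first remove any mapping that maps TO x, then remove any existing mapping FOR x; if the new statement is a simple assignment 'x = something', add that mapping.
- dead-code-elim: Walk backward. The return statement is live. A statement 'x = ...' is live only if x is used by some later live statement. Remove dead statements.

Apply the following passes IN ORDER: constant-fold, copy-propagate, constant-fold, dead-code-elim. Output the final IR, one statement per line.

Initial IR:
  c = 3
  v = c - c
  d = c
  y = 0
  u = 2 * 4
  x = u - 5
  return u
After constant-fold (7 stmts):
  c = 3
  v = c - c
  d = c
  y = 0
  u = 8
  x = u - 5
  return u
After copy-propagate (7 stmts):
  c = 3
  v = 3 - 3
  d = 3
  y = 0
  u = 8
  x = 8 - 5
  return 8
After constant-fold (7 stmts):
  c = 3
  v = 0
  d = 3
  y = 0
  u = 8
  x = 3
  return 8
After dead-code-elim (1 stmts):
  return 8

Answer: return 8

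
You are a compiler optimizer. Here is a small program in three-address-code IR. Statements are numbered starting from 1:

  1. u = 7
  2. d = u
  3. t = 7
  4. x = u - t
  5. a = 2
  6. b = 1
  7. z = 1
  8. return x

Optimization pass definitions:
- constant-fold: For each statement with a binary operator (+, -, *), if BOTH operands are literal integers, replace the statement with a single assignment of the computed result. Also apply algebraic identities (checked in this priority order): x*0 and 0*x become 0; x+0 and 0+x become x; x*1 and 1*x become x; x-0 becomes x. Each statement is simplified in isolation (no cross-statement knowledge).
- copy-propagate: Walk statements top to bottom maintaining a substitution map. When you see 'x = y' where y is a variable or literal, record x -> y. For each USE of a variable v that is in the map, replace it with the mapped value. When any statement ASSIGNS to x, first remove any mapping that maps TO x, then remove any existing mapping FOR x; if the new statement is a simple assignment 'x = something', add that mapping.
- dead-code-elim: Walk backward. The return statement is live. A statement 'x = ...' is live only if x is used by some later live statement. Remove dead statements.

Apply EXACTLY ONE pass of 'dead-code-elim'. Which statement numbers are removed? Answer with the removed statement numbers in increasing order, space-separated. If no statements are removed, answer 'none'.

Answer: 2 5 6 7

Derivation:
Backward liveness scan:
Stmt 1 'u = 7': KEEP (u is live); live-in = []
Stmt 2 'd = u': DEAD (d not in live set ['u'])
Stmt 3 't = 7': KEEP (t is live); live-in = ['u']
Stmt 4 'x = u - t': KEEP (x is live); live-in = ['t', 'u']
Stmt 5 'a = 2': DEAD (a not in live set ['x'])
Stmt 6 'b = 1': DEAD (b not in live set ['x'])
Stmt 7 'z = 1': DEAD (z not in live set ['x'])
Stmt 8 'return x': KEEP (return); live-in = ['x']
Removed statement numbers: [2, 5, 6, 7]
Surviving IR:
  u = 7
  t = 7
  x = u - t
  return x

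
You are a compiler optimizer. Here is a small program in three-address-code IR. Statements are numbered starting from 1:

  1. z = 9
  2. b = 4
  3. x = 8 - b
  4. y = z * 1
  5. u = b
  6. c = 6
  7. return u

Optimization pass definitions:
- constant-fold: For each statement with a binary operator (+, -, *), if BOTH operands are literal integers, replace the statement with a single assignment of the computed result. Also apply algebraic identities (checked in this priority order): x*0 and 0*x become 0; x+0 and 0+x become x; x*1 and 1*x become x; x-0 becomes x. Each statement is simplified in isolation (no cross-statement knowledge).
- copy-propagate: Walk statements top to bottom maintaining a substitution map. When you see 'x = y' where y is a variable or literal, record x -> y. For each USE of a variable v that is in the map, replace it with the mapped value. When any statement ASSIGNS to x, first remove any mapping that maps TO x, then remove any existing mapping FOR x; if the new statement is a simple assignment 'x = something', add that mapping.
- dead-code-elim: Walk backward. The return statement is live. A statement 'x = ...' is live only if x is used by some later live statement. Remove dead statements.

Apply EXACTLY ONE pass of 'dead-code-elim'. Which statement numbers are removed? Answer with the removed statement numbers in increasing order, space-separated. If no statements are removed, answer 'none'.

Backward liveness scan:
Stmt 1 'z = 9': DEAD (z not in live set [])
Stmt 2 'b = 4': KEEP (b is live); live-in = []
Stmt 3 'x = 8 - b': DEAD (x not in live set ['b'])
Stmt 4 'y = z * 1': DEAD (y not in live set ['b'])
Stmt 5 'u = b': KEEP (u is live); live-in = ['b']
Stmt 6 'c = 6': DEAD (c not in live set ['u'])
Stmt 7 'return u': KEEP (return); live-in = ['u']
Removed statement numbers: [1, 3, 4, 6]
Surviving IR:
  b = 4
  u = b
  return u

Answer: 1 3 4 6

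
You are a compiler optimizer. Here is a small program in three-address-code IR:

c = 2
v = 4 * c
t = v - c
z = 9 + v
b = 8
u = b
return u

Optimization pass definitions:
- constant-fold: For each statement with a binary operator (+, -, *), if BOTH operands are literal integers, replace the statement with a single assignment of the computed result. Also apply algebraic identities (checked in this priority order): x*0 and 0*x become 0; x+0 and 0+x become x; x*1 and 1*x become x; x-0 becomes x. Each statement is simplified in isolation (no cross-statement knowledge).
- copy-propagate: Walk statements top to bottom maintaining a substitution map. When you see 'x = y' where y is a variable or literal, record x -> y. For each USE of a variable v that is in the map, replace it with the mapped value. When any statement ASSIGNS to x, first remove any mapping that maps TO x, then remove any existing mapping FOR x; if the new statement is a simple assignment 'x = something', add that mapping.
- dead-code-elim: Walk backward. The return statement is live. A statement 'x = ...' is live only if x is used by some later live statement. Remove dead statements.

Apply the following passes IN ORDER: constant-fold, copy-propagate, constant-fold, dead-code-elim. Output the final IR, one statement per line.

Answer: return 8

Derivation:
Initial IR:
  c = 2
  v = 4 * c
  t = v - c
  z = 9 + v
  b = 8
  u = b
  return u
After constant-fold (7 stmts):
  c = 2
  v = 4 * c
  t = v - c
  z = 9 + v
  b = 8
  u = b
  return u
After copy-propagate (7 stmts):
  c = 2
  v = 4 * 2
  t = v - 2
  z = 9 + v
  b = 8
  u = 8
  return 8
After constant-fold (7 stmts):
  c = 2
  v = 8
  t = v - 2
  z = 9 + v
  b = 8
  u = 8
  return 8
After dead-code-elim (1 stmts):
  return 8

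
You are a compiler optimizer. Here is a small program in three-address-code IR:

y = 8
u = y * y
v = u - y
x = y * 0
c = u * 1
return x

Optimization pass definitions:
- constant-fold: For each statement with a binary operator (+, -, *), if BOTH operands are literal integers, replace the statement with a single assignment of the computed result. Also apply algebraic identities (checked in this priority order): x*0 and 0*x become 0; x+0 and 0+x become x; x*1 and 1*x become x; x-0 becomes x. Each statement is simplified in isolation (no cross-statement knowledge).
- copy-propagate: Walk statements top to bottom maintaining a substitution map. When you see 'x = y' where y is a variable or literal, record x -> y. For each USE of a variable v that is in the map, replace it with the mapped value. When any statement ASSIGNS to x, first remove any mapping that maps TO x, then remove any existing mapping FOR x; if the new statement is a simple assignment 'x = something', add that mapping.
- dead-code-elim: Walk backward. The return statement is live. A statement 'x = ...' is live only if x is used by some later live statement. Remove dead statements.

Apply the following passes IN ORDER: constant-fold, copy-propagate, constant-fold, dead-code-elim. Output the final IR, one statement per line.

Answer: return 0

Derivation:
Initial IR:
  y = 8
  u = y * y
  v = u - y
  x = y * 0
  c = u * 1
  return x
After constant-fold (6 stmts):
  y = 8
  u = y * y
  v = u - y
  x = 0
  c = u
  return x
After copy-propagate (6 stmts):
  y = 8
  u = 8 * 8
  v = u - 8
  x = 0
  c = u
  return 0
After constant-fold (6 stmts):
  y = 8
  u = 64
  v = u - 8
  x = 0
  c = u
  return 0
After dead-code-elim (1 stmts):
  return 0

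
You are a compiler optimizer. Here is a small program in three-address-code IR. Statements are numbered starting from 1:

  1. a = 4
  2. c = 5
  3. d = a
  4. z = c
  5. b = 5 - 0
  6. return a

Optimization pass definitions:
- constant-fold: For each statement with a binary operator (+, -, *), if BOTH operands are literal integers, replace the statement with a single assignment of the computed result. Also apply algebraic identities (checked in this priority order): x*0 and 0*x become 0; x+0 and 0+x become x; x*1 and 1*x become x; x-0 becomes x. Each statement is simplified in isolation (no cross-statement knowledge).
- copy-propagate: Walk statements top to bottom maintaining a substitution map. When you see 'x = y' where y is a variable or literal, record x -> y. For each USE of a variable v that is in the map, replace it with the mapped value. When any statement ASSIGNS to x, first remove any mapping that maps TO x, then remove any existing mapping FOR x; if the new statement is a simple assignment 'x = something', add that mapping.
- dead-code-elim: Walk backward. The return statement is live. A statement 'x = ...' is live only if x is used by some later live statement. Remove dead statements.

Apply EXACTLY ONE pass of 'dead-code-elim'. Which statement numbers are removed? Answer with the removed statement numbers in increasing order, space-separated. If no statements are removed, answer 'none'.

Backward liveness scan:
Stmt 1 'a = 4': KEEP (a is live); live-in = []
Stmt 2 'c = 5': DEAD (c not in live set ['a'])
Stmt 3 'd = a': DEAD (d not in live set ['a'])
Stmt 4 'z = c': DEAD (z not in live set ['a'])
Stmt 5 'b = 5 - 0': DEAD (b not in live set ['a'])
Stmt 6 'return a': KEEP (return); live-in = ['a']
Removed statement numbers: [2, 3, 4, 5]
Surviving IR:
  a = 4
  return a

Answer: 2 3 4 5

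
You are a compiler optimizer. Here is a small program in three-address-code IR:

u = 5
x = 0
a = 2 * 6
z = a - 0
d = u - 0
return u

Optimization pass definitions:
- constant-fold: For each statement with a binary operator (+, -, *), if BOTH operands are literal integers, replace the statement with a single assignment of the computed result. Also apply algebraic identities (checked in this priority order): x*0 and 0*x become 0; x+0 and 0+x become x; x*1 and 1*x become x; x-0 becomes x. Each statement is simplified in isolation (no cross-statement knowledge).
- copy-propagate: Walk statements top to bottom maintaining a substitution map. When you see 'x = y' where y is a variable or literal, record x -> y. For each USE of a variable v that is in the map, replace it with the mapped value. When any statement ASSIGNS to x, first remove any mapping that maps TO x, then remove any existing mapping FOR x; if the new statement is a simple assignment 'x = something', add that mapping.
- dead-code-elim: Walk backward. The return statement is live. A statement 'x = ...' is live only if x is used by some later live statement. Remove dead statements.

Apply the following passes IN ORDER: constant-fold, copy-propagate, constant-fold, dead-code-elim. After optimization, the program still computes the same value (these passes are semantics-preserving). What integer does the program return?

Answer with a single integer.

Answer: 5

Derivation:
Initial IR:
  u = 5
  x = 0
  a = 2 * 6
  z = a - 0
  d = u - 0
  return u
After constant-fold (6 stmts):
  u = 5
  x = 0
  a = 12
  z = a
  d = u
  return u
After copy-propagate (6 stmts):
  u = 5
  x = 0
  a = 12
  z = 12
  d = 5
  return 5
After constant-fold (6 stmts):
  u = 5
  x = 0
  a = 12
  z = 12
  d = 5
  return 5
After dead-code-elim (1 stmts):
  return 5
Evaluate:
  u = 5  =>  u = 5
  x = 0  =>  x = 0
  a = 2 * 6  =>  a = 12
  z = a - 0  =>  z = 12
  d = u - 0  =>  d = 5
  return u = 5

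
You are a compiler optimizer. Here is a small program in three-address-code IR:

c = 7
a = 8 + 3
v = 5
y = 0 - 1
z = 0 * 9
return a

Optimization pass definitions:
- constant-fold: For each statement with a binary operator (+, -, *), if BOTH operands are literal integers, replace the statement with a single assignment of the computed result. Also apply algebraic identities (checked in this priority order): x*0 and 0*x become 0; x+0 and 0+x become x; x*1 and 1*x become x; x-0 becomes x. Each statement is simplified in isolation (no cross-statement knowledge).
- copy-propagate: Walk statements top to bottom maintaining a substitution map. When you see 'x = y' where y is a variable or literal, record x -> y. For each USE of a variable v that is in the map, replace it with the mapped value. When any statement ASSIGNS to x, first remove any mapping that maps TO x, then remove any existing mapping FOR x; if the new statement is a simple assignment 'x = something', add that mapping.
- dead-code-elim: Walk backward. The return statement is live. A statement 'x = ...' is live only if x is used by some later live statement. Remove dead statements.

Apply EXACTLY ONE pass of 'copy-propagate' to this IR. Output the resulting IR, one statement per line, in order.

Applying copy-propagate statement-by-statement:
  [1] c = 7  (unchanged)
  [2] a = 8 + 3  (unchanged)
  [3] v = 5  (unchanged)
  [4] y = 0 - 1  (unchanged)
  [5] z = 0 * 9  (unchanged)
  [6] return a  (unchanged)
Result (6 stmts):
  c = 7
  a = 8 + 3
  v = 5
  y = 0 - 1
  z = 0 * 9
  return a

Answer: c = 7
a = 8 + 3
v = 5
y = 0 - 1
z = 0 * 9
return a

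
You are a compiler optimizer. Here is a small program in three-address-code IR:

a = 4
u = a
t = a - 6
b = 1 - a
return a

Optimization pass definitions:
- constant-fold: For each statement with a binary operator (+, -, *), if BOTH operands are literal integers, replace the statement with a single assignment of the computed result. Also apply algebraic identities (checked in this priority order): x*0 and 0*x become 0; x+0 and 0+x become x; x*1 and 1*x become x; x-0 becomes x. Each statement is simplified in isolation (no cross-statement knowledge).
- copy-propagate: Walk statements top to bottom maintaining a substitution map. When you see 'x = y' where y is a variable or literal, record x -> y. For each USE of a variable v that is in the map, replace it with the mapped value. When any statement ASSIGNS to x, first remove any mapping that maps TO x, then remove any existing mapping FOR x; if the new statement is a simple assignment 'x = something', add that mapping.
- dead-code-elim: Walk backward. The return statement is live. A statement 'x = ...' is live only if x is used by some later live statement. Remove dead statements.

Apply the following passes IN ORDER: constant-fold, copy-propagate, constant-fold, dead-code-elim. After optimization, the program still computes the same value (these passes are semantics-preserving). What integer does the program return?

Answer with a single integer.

Initial IR:
  a = 4
  u = a
  t = a - 6
  b = 1 - a
  return a
After constant-fold (5 stmts):
  a = 4
  u = a
  t = a - 6
  b = 1 - a
  return a
After copy-propagate (5 stmts):
  a = 4
  u = 4
  t = 4 - 6
  b = 1 - 4
  return 4
After constant-fold (5 stmts):
  a = 4
  u = 4
  t = -2
  b = -3
  return 4
After dead-code-elim (1 stmts):
  return 4
Evaluate:
  a = 4  =>  a = 4
  u = a  =>  u = 4
  t = a - 6  =>  t = -2
  b = 1 - a  =>  b = -3
  return a = 4

Answer: 4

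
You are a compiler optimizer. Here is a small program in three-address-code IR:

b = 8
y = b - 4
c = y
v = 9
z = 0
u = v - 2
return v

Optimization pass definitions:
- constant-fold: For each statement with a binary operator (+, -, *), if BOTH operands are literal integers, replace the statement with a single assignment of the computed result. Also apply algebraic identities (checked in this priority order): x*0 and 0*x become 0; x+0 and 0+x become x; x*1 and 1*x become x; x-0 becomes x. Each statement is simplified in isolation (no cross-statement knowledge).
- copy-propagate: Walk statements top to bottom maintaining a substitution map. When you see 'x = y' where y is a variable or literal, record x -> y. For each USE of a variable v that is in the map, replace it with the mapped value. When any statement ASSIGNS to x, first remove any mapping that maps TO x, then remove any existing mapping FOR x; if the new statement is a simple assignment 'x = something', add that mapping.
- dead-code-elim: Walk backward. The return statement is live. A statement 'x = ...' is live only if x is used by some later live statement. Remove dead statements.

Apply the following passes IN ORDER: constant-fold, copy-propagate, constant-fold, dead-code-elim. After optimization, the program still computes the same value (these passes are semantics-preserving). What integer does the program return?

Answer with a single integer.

Answer: 9

Derivation:
Initial IR:
  b = 8
  y = b - 4
  c = y
  v = 9
  z = 0
  u = v - 2
  return v
After constant-fold (7 stmts):
  b = 8
  y = b - 4
  c = y
  v = 9
  z = 0
  u = v - 2
  return v
After copy-propagate (7 stmts):
  b = 8
  y = 8 - 4
  c = y
  v = 9
  z = 0
  u = 9 - 2
  return 9
After constant-fold (7 stmts):
  b = 8
  y = 4
  c = y
  v = 9
  z = 0
  u = 7
  return 9
After dead-code-elim (1 stmts):
  return 9
Evaluate:
  b = 8  =>  b = 8
  y = b - 4  =>  y = 4
  c = y  =>  c = 4
  v = 9  =>  v = 9
  z = 0  =>  z = 0
  u = v - 2  =>  u = 7
  return v = 9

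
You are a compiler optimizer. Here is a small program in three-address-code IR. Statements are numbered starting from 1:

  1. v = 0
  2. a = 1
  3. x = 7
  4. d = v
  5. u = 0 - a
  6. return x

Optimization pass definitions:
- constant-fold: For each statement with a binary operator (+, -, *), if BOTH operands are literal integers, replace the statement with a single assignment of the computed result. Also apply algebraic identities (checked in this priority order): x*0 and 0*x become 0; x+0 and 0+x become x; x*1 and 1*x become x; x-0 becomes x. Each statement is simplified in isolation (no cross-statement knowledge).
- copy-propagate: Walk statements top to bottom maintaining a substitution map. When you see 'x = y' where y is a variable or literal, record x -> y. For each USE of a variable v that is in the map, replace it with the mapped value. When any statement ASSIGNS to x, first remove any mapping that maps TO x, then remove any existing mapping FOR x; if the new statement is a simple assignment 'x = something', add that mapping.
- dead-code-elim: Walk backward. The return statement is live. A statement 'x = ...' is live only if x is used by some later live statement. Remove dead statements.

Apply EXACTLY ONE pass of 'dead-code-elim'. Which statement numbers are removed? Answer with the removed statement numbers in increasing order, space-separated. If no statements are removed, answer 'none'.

Answer: 1 2 4 5

Derivation:
Backward liveness scan:
Stmt 1 'v = 0': DEAD (v not in live set [])
Stmt 2 'a = 1': DEAD (a not in live set [])
Stmt 3 'x = 7': KEEP (x is live); live-in = []
Stmt 4 'd = v': DEAD (d not in live set ['x'])
Stmt 5 'u = 0 - a': DEAD (u not in live set ['x'])
Stmt 6 'return x': KEEP (return); live-in = ['x']
Removed statement numbers: [1, 2, 4, 5]
Surviving IR:
  x = 7
  return x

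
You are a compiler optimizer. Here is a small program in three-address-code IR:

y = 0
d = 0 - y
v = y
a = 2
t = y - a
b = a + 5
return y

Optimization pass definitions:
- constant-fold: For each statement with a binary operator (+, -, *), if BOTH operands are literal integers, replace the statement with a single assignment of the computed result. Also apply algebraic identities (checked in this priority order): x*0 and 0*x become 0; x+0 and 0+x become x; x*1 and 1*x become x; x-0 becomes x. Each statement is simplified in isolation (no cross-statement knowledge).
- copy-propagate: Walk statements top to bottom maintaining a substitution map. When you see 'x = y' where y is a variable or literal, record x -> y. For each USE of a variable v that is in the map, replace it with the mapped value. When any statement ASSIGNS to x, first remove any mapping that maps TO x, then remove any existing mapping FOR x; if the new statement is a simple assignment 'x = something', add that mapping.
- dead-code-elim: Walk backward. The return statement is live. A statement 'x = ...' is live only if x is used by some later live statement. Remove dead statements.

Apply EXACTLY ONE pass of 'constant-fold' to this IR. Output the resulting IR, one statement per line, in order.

Answer: y = 0
d = 0 - y
v = y
a = 2
t = y - a
b = a + 5
return y

Derivation:
Applying constant-fold statement-by-statement:
  [1] y = 0  (unchanged)
  [2] d = 0 - y  (unchanged)
  [3] v = y  (unchanged)
  [4] a = 2  (unchanged)
  [5] t = y - a  (unchanged)
  [6] b = a + 5  (unchanged)
  [7] return y  (unchanged)
Result (7 stmts):
  y = 0
  d = 0 - y
  v = y
  a = 2
  t = y - a
  b = a + 5
  return y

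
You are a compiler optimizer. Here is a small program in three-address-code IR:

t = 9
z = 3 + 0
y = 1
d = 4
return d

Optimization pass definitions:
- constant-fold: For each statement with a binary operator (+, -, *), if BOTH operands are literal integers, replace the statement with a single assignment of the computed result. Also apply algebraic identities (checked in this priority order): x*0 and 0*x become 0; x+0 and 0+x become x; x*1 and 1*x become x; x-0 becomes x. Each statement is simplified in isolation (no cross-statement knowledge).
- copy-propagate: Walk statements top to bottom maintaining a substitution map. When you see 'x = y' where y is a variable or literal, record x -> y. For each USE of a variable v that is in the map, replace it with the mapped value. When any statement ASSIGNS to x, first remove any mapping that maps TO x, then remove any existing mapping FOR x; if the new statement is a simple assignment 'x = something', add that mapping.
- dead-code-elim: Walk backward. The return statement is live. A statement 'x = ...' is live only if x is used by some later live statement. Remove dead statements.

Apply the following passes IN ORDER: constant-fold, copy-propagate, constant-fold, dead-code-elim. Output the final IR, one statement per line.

Initial IR:
  t = 9
  z = 3 + 0
  y = 1
  d = 4
  return d
After constant-fold (5 stmts):
  t = 9
  z = 3
  y = 1
  d = 4
  return d
After copy-propagate (5 stmts):
  t = 9
  z = 3
  y = 1
  d = 4
  return 4
After constant-fold (5 stmts):
  t = 9
  z = 3
  y = 1
  d = 4
  return 4
After dead-code-elim (1 stmts):
  return 4

Answer: return 4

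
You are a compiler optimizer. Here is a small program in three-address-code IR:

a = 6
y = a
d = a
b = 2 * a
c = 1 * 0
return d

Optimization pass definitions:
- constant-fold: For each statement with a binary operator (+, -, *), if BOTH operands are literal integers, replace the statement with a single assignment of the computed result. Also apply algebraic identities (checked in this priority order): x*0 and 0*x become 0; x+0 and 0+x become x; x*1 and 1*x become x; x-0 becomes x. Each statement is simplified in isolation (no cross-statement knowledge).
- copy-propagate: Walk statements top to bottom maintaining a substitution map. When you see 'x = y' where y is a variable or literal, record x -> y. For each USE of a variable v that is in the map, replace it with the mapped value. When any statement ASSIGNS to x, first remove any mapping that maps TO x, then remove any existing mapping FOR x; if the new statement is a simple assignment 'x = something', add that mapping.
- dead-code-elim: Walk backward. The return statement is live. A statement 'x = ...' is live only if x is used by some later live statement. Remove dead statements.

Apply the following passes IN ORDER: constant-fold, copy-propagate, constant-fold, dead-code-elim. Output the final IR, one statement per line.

Answer: return 6

Derivation:
Initial IR:
  a = 6
  y = a
  d = a
  b = 2 * a
  c = 1 * 0
  return d
After constant-fold (6 stmts):
  a = 6
  y = a
  d = a
  b = 2 * a
  c = 0
  return d
After copy-propagate (6 stmts):
  a = 6
  y = 6
  d = 6
  b = 2 * 6
  c = 0
  return 6
After constant-fold (6 stmts):
  a = 6
  y = 6
  d = 6
  b = 12
  c = 0
  return 6
After dead-code-elim (1 stmts):
  return 6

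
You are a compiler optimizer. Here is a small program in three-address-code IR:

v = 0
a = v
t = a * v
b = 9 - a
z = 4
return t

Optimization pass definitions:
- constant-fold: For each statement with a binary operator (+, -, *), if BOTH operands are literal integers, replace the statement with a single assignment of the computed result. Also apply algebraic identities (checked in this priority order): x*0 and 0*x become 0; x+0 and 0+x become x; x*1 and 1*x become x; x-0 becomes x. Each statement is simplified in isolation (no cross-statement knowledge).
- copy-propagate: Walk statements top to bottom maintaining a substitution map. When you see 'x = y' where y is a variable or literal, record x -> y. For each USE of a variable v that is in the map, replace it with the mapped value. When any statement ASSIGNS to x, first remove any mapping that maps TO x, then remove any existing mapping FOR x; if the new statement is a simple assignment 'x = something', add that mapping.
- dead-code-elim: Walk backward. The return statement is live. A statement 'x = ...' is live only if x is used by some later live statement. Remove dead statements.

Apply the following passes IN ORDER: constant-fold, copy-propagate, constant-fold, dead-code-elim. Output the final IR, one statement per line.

Initial IR:
  v = 0
  a = v
  t = a * v
  b = 9 - a
  z = 4
  return t
After constant-fold (6 stmts):
  v = 0
  a = v
  t = a * v
  b = 9 - a
  z = 4
  return t
After copy-propagate (6 stmts):
  v = 0
  a = 0
  t = 0 * 0
  b = 9 - 0
  z = 4
  return t
After constant-fold (6 stmts):
  v = 0
  a = 0
  t = 0
  b = 9
  z = 4
  return t
After dead-code-elim (2 stmts):
  t = 0
  return t

Answer: t = 0
return t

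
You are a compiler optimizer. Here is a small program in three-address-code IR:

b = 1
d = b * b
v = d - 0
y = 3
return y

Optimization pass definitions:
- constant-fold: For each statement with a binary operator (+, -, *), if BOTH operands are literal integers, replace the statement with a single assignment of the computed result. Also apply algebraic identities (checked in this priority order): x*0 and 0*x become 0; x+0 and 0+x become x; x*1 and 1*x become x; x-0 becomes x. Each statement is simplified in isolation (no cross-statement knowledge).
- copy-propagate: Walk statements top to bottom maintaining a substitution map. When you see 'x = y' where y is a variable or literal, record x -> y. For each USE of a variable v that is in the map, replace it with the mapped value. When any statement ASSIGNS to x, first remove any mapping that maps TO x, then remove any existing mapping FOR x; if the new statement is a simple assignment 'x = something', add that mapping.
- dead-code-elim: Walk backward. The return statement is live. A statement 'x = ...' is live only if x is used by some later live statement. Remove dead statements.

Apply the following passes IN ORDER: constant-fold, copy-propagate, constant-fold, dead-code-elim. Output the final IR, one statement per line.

Answer: return 3

Derivation:
Initial IR:
  b = 1
  d = b * b
  v = d - 0
  y = 3
  return y
After constant-fold (5 stmts):
  b = 1
  d = b * b
  v = d
  y = 3
  return y
After copy-propagate (5 stmts):
  b = 1
  d = 1 * 1
  v = d
  y = 3
  return 3
After constant-fold (5 stmts):
  b = 1
  d = 1
  v = d
  y = 3
  return 3
After dead-code-elim (1 stmts):
  return 3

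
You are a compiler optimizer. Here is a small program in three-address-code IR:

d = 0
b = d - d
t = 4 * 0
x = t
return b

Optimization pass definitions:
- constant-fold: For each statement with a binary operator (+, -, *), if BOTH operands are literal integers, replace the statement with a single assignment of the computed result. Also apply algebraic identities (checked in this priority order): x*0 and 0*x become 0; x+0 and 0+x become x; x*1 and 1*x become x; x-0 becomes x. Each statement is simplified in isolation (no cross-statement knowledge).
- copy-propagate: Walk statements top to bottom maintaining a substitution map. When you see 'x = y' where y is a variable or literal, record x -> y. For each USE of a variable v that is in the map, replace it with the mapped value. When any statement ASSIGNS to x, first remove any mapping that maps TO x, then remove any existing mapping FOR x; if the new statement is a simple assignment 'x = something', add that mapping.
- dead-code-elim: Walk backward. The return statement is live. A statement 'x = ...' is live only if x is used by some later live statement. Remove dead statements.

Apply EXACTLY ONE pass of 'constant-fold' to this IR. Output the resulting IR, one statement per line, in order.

Answer: d = 0
b = d - d
t = 0
x = t
return b

Derivation:
Applying constant-fold statement-by-statement:
  [1] d = 0  (unchanged)
  [2] b = d - d  (unchanged)
  [3] t = 4 * 0  -> t = 0
  [4] x = t  (unchanged)
  [5] return b  (unchanged)
Result (5 stmts):
  d = 0
  b = d - d
  t = 0
  x = t
  return b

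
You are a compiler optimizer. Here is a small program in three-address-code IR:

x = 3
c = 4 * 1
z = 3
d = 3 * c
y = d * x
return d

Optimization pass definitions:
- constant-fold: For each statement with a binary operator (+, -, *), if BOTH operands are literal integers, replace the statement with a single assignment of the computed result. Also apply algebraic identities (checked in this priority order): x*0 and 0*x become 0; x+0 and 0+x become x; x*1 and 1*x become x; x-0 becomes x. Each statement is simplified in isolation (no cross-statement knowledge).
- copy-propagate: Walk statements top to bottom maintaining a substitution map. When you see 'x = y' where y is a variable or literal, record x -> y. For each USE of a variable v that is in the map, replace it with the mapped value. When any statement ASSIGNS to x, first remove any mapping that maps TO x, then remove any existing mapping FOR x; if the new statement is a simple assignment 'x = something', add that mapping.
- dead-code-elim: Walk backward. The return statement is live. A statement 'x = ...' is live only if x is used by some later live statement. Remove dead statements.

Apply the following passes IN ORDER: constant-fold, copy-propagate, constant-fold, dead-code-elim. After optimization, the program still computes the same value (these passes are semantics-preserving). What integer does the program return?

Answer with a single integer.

Initial IR:
  x = 3
  c = 4 * 1
  z = 3
  d = 3 * c
  y = d * x
  return d
After constant-fold (6 stmts):
  x = 3
  c = 4
  z = 3
  d = 3 * c
  y = d * x
  return d
After copy-propagate (6 stmts):
  x = 3
  c = 4
  z = 3
  d = 3 * 4
  y = d * 3
  return d
After constant-fold (6 stmts):
  x = 3
  c = 4
  z = 3
  d = 12
  y = d * 3
  return d
After dead-code-elim (2 stmts):
  d = 12
  return d
Evaluate:
  x = 3  =>  x = 3
  c = 4 * 1  =>  c = 4
  z = 3  =>  z = 3
  d = 3 * c  =>  d = 12
  y = d * x  =>  y = 36
  return d = 12

Answer: 12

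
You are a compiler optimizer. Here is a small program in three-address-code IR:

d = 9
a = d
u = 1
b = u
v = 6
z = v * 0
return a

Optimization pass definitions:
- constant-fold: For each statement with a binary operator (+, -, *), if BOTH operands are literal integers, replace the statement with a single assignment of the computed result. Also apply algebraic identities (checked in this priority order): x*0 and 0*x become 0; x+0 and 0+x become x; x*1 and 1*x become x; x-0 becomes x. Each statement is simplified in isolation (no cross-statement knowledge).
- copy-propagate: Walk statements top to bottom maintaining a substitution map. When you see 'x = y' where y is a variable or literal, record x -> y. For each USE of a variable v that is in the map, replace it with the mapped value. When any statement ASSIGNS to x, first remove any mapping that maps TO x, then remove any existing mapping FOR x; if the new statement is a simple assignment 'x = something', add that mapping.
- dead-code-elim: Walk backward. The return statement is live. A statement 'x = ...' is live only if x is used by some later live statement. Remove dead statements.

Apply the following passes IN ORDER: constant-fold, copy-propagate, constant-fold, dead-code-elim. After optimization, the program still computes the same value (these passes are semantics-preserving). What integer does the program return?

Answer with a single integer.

Answer: 9

Derivation:
Initial IR:
  d = 9
  a = d
  u = 1
  b = u
  v = 6
  z = v * 0
  return a
After constant-fold (7 stmts):
  d = 9
  a = d
  u = 1
  b = u
  v = 6
  z = 0
  return a
After copy-propagate (7 stmts):
  d = 9
  a = 9
  u = 1
  b = 1
  v = 6
  z = 0
  return 9
After constant-fold (7 stmts):
  d = 9
  a = 9
  u = 1
  b = 1
  v = 6
  z = 0
  return 9
After dead-code-elim (1 stmts):
  return 9
Evaluate:
  d = 9  =>  d = 9
  a = d  =>  a = 9
  u = 1  =>  u = 1
  b = u  =>  b = 1
  v = 6  =>  v = 6
  z = v * 0  =>  z = 0
  return a = 9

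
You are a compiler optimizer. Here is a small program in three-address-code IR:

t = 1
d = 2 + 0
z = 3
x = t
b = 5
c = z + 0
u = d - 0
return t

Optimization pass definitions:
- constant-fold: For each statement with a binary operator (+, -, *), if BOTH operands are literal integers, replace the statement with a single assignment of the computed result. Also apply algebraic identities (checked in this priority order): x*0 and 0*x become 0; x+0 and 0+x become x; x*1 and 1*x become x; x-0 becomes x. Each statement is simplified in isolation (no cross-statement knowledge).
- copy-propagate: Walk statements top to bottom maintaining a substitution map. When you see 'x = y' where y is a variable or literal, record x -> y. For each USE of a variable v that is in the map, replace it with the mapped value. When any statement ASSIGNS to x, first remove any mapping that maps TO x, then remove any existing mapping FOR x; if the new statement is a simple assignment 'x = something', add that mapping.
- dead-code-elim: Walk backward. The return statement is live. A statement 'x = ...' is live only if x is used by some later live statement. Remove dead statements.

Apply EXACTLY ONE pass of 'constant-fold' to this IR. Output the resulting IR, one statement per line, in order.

Applying constant-fold statement-by-statement:
  [1] t = 1  (unchanged)
  [2] d = 2 + 0  -> d = 2
  [3] z = 3  (unchanged)
  [4] x = t  (unchanged)
  [5] b = 5  (unchanged)
  [6] c = z + 0  -> c = z
  [7] u = d - 0  -> u = d
  [8] return t  (unchanged)
Result (8 stmts):
  t = 1
  d = 2
  z = 3
  x = t
  b = 5
  c = z
  u = d
  return t

Answer: t = 1
d = 2
z = 3
x = t
b = 5
c = z
u = d
return t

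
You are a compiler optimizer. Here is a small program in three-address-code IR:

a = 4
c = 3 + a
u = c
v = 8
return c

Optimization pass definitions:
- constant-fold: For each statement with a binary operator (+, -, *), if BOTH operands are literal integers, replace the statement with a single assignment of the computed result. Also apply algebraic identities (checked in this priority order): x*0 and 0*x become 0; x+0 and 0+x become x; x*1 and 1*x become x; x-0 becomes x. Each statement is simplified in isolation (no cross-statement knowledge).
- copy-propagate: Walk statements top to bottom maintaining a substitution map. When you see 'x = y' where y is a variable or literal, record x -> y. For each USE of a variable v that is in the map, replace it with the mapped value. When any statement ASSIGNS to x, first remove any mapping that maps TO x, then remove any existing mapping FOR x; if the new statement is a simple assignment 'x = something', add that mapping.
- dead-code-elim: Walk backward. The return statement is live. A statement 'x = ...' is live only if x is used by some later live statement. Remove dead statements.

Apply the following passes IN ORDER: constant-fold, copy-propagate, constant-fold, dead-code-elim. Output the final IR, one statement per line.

Initial IR:
  a = 4
  c = 3 + a
  u = c
  v = 8
  return c
After constant-fold (5 stmts):
  a = 4
  c = 3 + a
  u = c
  v = 8
  return c
After copy-propagate (5 stmts):
  a = 4
  c = 3 + 4
  u = c
  v = 8
  return c
After constant-fold (5 stmts):
  a = 4
  c = 7
  u = c
  v = 8
  return c
After dead-code-elim (2 stmts):
  c = 7
  return c

Answer: c = 7
return c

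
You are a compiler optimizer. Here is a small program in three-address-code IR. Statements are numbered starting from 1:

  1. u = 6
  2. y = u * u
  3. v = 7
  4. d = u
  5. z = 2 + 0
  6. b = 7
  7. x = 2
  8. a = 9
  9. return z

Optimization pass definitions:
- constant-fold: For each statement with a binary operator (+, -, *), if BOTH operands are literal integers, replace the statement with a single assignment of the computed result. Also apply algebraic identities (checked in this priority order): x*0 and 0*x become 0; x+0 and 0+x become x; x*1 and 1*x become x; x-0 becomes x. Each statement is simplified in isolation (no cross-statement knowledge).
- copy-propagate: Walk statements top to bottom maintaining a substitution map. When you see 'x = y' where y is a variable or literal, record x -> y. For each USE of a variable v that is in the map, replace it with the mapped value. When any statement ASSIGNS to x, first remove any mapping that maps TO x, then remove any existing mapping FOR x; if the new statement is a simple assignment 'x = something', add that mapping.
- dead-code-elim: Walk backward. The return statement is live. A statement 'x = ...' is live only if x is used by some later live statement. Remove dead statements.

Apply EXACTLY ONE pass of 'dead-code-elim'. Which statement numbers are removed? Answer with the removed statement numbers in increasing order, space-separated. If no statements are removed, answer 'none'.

Answer: 1 2 3 4 6 7 8

Derivation:
Backward liveness scan:
Stmt 1 'u = 6': DEAD (u not in live set [])
Stmt 2 'y = u * u': DEAD (y not in live set [])
Stmt 3 'v = 7': DEAD (v not in live set [])
Stmt 4 'd = u': DEAD (d not in live set [])
Stmt 5 'z = 2 + 0': KEEP (z is live); live-in = []
Stmt 6 'b = 7': DEAD (b not in live set ['z'])
Stmt 7 'x = 2': DEAD (x not in live set ['z'])
Stmt 8 'a = 9': DEAD (a not in live set ['z'])
Stmt 9 'return z': KEEP (return); live-in = ['z']
Removed statement numbers: [1, 2, 3, 4, 6, 7, 8]
Surviving IR:
  z = 2 + 0
  return z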